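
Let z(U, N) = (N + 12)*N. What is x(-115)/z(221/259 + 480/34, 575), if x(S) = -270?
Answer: -54/67505 ≈ -0.00079994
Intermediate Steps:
z(U, N) = N*(12 + N) (z(U, N) = (12 + N)*N = N*(12 + N))
x(-115)/z(221/259 + 480/34, 575) = -270*1/(575*(12 + 575)) = -270/(575*587) = -270/337525 = -270*1/337525 = -54/67505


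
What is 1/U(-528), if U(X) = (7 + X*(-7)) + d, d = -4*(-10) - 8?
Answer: 1/3735 ≈ 0.00026774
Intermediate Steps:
d = 32 (d = 40 - 8 = 32)
U(X) = 39 - 7*X (U(X) = (7 + X*(-7)) + 32 = (7 - 7*X) + 32 = 39 - 7*X)
1/U(-528) = 1/(39 - 7*(-528)) = 1/(39 + 3696) = 1/3735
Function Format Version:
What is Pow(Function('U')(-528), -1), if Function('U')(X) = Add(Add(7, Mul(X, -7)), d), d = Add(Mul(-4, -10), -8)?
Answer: Rational(1, 3735) ≈ 0.00026774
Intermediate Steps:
d = 32 (d = Add(40, -8) = 32)
Function('U')(X) = Add(39, Mul(-7, X)) (Function('U')(X) = Add(Add(7, Mul(X, -7)), 32) = Add(Add(7, Mul(-7, X)), 32) = Add(39, Mul(-7, X)))
Pow(Function('U')(-528), -1) = Pow(Add(39, Mul(-7, -528)), -1) = Pow(Add(39, 3696), -1) = Pow(3735, -1) = Rational(1, 3735)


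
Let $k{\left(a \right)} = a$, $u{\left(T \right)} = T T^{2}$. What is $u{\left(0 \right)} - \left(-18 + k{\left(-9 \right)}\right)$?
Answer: $27$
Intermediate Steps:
$u{\left(T \right)} = T^{3}$
$u{\left(0 \right)} - \left(-18 + k{\left(-9 \right)}\right) = 0^{3} + \left(18 - -9\right) = 0 + \left(18 + 9\right) = 0 + 27 = 27$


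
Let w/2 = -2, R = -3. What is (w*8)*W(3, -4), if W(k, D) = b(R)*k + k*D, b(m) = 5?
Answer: -96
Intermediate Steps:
W(k, D) = 5*k + D*k (W(k, D) = 5*k + k*D = 5*k + D*k)
w = -4 (w = 2*(-2) = -4)
(w*8)*W(3, -4) = (-4*8)*(3*(5 - 4)) = -96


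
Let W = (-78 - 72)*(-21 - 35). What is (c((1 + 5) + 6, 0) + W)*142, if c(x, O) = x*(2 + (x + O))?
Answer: 1216656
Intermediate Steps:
c(x, O) = x*(2 + O + x) (c(x, O) = x*(2 + (O + x)) = x*(2 + O + x))
W = 8400 (W = -150*(-56) = 8400)
(c((1 + 5) + 6, 0) + W)*142 = (((1 + 5) + 6)*(2 + 0 + ((1 + 5) + 6)) + 8400)*142 = ((6 + 6)*(2 + 0 + (6 + 6)) + 8400)*142 = (12*(2 + 0 + 12) + 8400)*142 = (12*14 + 8400)*142 = (168 + 8400)*142 = 8568*142 = 1216656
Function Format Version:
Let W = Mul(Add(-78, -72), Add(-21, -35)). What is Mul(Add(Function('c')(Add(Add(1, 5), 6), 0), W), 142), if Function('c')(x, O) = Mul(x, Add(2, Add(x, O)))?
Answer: 1216656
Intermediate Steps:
Function('c')(x, O) = Mul(x, Add(2, O, x)) (Function('c')(x, O) = Mul(x, Add(2, Add(O, x))) = Mul(x, Add(2, O, x)))
W = 8400 (W = Mul(-150, -56) = 8400)
Mul(Add(Function('c')(Add(Add(1, 5), 6), 0), W), 142) = Mul(Add(Mul(Add(Add(1, 5), 6), Add(2, 0, Add(Add(1, 5), 6))), 8400), 142) = Mul(Add(Mul(Add(6, 6), Add(2, 0, Add(6, 6))), 8400), 142) = Mul(Add(Mul(12, Add(2, 0, 12)), 8400), 142) = Mul(Add(Mul(12, 14), 8400), 142) = Mul(Add(168, 8400), 142) = Mul(8568, 142) = 1216656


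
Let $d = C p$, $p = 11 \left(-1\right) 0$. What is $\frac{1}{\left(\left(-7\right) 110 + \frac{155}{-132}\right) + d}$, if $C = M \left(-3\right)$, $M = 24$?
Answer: $- \frac{132}{101795} \approx -0.0012967$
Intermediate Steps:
$C = -72$ ($C = 24 \left(-3\right) = -72$)
$p = 0$ ($p = \left(-11\right) 0 = 0$)
$d = 0$ ($d = \left(-72\right) 0 = 0$)
$\frac{1}{\left(\left(-7\right) 110 + \frac{155}{-132}\right) + d} = \frac{1}{\left(\left(-7\right) 110 + \frac{155}{-132}\right) + 0} = \frac{1}{\left(-770 + 155 \left(- \frac{1}{132}\right)\right) + 0} = \frac{1}{\left(-770 - \frac{155}{132}\right) + 0} = \frac{1}{- \frac{101795}{132} + 0} = \frac{1}{- \frac{101795}{132}} = - \frac{132}{101795}$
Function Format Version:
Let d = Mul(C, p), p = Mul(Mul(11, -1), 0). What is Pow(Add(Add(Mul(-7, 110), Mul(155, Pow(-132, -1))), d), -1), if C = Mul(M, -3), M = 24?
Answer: Rational(-132, 101795) ≈ -0.0012967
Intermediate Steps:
C = -72 (C = Mul(24, -3) = -72)
p = 0 (p = Mul(-11, 0) = 0)
d = 0 (d = Mul(-72, 0) = 0)
Pow(Add(Add(Mul(-7, 110), Mul(155, Pow(-132, -1))), d), -1) = Pow(Add(Add(Mul(-7, 110), Mul(155, Pow(-132, -1))), 0), -1) = Pow(Add(Add(-770, Mul(155, Rational(-1, 132))), 0), -1) = Pow(Add(Add(-770, Rational(-155, 132)), 0), -1) = Pow(Add(Rational(-101795, 132), 0), -1) = Pow(Rational(-101795, 132), -1) = Rational(-132, 101795)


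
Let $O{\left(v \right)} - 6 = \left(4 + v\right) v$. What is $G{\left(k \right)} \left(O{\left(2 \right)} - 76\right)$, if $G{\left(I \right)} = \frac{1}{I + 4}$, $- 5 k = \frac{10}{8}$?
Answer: $- \frac{232}{15} \approx -15.467$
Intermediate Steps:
$O{\left(v \right)} = 6 + v \left(4 + v\right)$ ($O{\left(v \right)} = 6 + \left(4 + v\right) v = 6 + v \left(4 + v\right)$)
$k = - \frac{1}{4}$ ($k = - \frac{10 \cdot \frac{1}{8}}{5} = \left(- \frac{1}{5}\right) \frac{5}{4} = - \frac{1}{4} \approx -0.25$)
$G{\left(I \right)} = \frac{1}{4 + I}$
$G{\left(k \right)} \left(O{\left(2 \right)} - 76\right) = \frac{\left(6 + 2^{2} + 4 \cdot 2\right) - 76}{4 - \frac{1}{4}} = \frac{\left(6 + 4 + 8\right) - 76}{\frac{15}{4}} = \frac{4 \left(18 - 76\right)}{15} = \frac{4}{15} \left(-58\right) = - \frac{232}{15}$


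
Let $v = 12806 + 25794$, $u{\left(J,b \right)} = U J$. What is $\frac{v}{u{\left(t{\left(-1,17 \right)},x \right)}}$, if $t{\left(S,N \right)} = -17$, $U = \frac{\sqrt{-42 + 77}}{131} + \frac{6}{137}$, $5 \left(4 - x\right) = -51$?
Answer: $\frac{544504801200}{665023} - \frac{94907325400 \sqrt{35}}{665023} \approx -25525.0$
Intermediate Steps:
$x = \frac{71}{5}$ ($x = 4 - - \frac{51}{5} = 4 + \frac{51}{5} = \frac{71}{5} \approx 14.2$)
$U = \frac{6}{137} + \frac{\sqrt{35}}{131}$ ($U = \sqrt{35} \cdot \frac{1}{131} + 6 \cdot \frac{1}{137} = \frac{\sqrt{35}}{131} + \frac{6}{137} = \frac{6}{137} + \frac{\sqrt{35}}{131} \approx 0.088957$)
$u{\left(J,b \right)} = J \left(\frac{6}{137} + \frac{\sqrt{35}}{131}\right)$ ($u{\left(J,b \right)} = \left(\frac{6}{137} + \frac{\sqrt{35}}{131}\right) J = J \left(\frac{6}{137} + \frac{\sqrt{35}}{131}\right)$)
$v = 38600$
$\frac{v}{u{\left(t{\left(-1,17 \right)},x \right)}} = \frac{38600}{\frac{1}{17947} \left(-17\right) \left(786 + 137 \sqrt{35}\right)} = \frac{38600}{- \frac{102}{137} - \frac{17 \sqrt{35}}{131}}$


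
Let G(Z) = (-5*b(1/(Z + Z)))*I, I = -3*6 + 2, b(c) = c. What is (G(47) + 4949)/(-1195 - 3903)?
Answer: -232643/239606 ≈ -0.97094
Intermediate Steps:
I = -16 (I = -18 + 2 = -16)
G(Z) = 40/Z (G(Z) = -5/(Z + Z)*(-16) = -5*1/(2*Z)*(-16) = -5/(2*Z)*(-16) = 40/Z)
(G(47) + 4949)/(-1195 - 3903) = (40/47 + 4949)/(-1195 - 3903) = (40*(1/47) + 4949)/(-5098) = (40/47 + 4949)*(-1/5098) = (232643/47)*(-1/5098) = -232643/239606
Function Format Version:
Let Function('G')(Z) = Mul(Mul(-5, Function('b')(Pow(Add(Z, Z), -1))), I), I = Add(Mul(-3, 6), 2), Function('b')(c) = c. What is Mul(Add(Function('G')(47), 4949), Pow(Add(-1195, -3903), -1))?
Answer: Rational(-232643, 239606) ≈ -0.97094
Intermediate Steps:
I = -16 (I = Add(-18, 2) = -16)
Function('G')(Z) = Mul(40, Pow(Z, -1)) (Function('G')(Z) = Mul(Mul(-5, Pow(Add(Z, Z), -1)), -16) = Mul(Mul(-5, Pow(Mul(2, Z), -1)), -16) = Mul(Mul(-5, Mul(Rational(1, 2), Pow(Z, -1))), -16) = Mul(Mul(Rational(-5, 2), Pow(Z, -1)), -16) = Mul(40, Pow(Z, -1)))
Mul(Add(Function('G')(47), 4949), Pow(Add(-1195, -3903), -1)) = Mul(Add(Mul(40, Pow(47, -1)), 4949), Pow(Add(-1195, -3903), -1)) = Mul(Add(Mul(40, Rational(1, 47)), 4949), Pow(-5098, -1)) = Mul(Add(Rational(40, 47), 4949), Rational(-1, 5098)) = Mul(Rational(232643, 47), Rational(-1, 5098)) = Rational(-232643, 239606)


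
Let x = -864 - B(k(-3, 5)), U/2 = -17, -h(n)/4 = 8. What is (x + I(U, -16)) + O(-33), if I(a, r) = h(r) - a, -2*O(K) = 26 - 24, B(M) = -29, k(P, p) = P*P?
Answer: -834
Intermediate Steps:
h(n) = -32 (h(n) = -4*8 = -32)
k(P, p) = P²
U = -34 (U = 2*(-17) = -34)
O(K) = -1 (O(K) = -(26 - 24)/2 = -½*2 = -1)
x = -835 (x = -864 - 1*(-29) = -864 + 29 = -835)
I(a, r) = -32 - a
(x + I(U, -16)) + O(-33) = (-835 + (-32 - 1*(-34))) - 1 = (-835 + (-32 + 34)) - 1 = (-835 + 2) - 1 = -833 - 1 = -834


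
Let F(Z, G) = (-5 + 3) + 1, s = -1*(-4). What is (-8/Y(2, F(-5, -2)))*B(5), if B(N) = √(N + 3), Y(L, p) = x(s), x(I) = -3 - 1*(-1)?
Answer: 8*√2 ≈ 11.314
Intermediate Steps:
s = 4
F(Z, G) = -1 (F(Z, G) = -2 + 1 = -1)
x(I) = -2 (x(I) = -3 + 1 = -2)
Y(L, p) = -2
B(N) = √(3 + N)
(-8/Y(2, F(-5, -2)))*B(5) = (-8/(-2))*√(3 + 5) = (-½*(-8))*√8 = 4*(2*√2) = 8*√2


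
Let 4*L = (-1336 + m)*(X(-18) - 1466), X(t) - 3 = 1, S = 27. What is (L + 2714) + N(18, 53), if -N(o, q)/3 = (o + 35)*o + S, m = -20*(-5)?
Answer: 451529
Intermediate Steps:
X(t) = 4 (X(t) = 3 + 1 = 4)
m = 100
L = 451758 (L = ((-1336 + 100)*(4 - 1466))/4 = (-1236*(-1462))/4 = (¼)*1807032 = 451758)
N(o, q) = -81 - 3*o*(35 + o) (N(o, q) = -3*((o + 35)*o + 27) = -3*((35 + o)*o + 27) = -3*(o*(35 + o) + 27) = -3*(27 + o*(35 + o)) = -81 - 3*o*(35 + o))
(L + 2714) + N(18, 53) = (451758 + 2714) + (-81 - 105*18 - 3*18²) = 454472 + (-81 - 1890 - 3*324) = 454472 + (-81 - 1890 - 972) = 454472 - 2943 = 451529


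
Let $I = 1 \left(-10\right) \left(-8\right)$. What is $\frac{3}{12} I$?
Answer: $20$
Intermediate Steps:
$I = 80$ ($I = \left(-10\right) \left(-8\right) = 80$)
$\frac{3}{12} I = \frac{3}{12} \cdot 80 = 3 \cdot \frac{1}{12} \cdot 80 = \frac{1}{4} \cdot 80 = 20$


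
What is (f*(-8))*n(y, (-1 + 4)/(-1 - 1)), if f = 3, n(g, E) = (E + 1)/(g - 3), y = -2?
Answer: -12/5 ≈ -2.4000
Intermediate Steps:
n(g, E) = (1 + E)/(-3 + g)
(f*(-8))*n(y, (-1 + 4)/(-1 - 1)) = (3*(-8))*((1 + (-1 + 4)/(-1 - 1))/(-3 - 2)) = -24*(1 + 3/(-2))/(-5) = -(-24)*(1 + 3*(-½))/5 = -(-24)*(1 - 3/2)/5 = -(-24)*(-1)/(5*2) = -24*⅒ = -12/5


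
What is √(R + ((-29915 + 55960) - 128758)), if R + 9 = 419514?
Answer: 2*√79198 ≈ 562.84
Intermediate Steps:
R = 419505 (R = -9 + 419514 = 419505)
√(R + ((-29915 + 55960) - 128758)) = √(419505 + ((-29915 + 55960) - 128758)) = √(419505 + (26045 - 128758)) = √(419505 - 102713) = √316792 = 2*√79198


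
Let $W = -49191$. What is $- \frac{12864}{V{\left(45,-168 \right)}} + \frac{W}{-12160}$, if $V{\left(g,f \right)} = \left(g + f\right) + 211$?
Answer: $- \frac{1000641}{7040} \approx -142.14$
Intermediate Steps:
$V{\left(g,f \right)} = 211 + f + g$ ($V{\left(g,f \right)} = \left(f + g\right) + 211 = 211 + f + g$)
$- \frac{12864}{V{\left(45,-168 \right)}} + \frac{W}{-12160} = - \frac{12864}{211 - 168 + 45} - \frac{49191}{-12160} = - \frac{12864}{88} - - \frac{2589}{640} = \left(-12864\right) \frac{1}{88} + \frac{2589}{640} = - \frac{1608}{11} + \frac{2589}{640} = - \frac{1000641}{7040}$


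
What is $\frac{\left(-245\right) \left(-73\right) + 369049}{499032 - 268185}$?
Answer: $\frac{128978}{76949} \approx 1.6761$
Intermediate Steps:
$\frac{\left(-245\right) \left(-73\right) + 369049}{499032 - 268185} = \frac{17885 + 369049}{230847} = 386934 \cdot \frac{1}{230847} = \frac{128978}{76949}$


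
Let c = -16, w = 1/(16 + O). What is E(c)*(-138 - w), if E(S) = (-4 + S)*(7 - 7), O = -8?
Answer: 0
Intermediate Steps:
w = ⅛ (w = 1/(16 - 8) = 1/8 = ⅛ ≈ 0.12500)
E(S) = 0 (E(S) = (-4 + S)*0 = 0)
E(c)*(-138 - w) = 0*(-138 - 1*⅛) = 0*(-138 - ⅛) = 0*(-1105/8) = 0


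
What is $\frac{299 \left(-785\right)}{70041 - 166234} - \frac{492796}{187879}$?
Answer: $- \frac{3305506143}{18072644647} \approx -0.1829$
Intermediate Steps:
$\frac{299 \left(-785\right)}{70041 - 166234} - \frac{492796}{187879} = - \frac{234715}{-96193} - \frac{492796}{187879} = \left(-234715\right) \left(- \frac{1}{96193}\right) - \frac{492796}{187879} = \frac{234715}{96193} - \frac{492796}{187879} = - \frac{3305506143}{18072644647}$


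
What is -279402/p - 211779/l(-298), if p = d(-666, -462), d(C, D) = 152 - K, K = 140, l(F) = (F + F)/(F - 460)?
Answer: -43601362/149 ≈ -2.9263e+5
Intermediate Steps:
l(F) = 2*F/(-460 + F) (l(F) = (2*F)/(-460 + F) = 2*F/(-460 + F))
d(C, D) = 12 (d(C, D) = 152 - 1*140 = 152 - 140 = 12)
p = 12
-279402/p - 211779/l(-298) = -279402/12 - 211779/(2*(-298)/(-460 - 298)) = -279402*1/12 - 211779/(2*(-298)/(-758)) = -46567/2 - 211779/(2*(-298)*(-1/758)) = -46567/2 - 211779/298/379 = -46567/2 - 211779*379/298 = -46567/2 - 80264241/298 = -43601362/149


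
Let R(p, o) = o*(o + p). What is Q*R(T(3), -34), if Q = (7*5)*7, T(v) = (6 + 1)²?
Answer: -124950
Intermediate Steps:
T(v) = 49 (T(v) = 7² = 49)
Q = 245 (Q = 35*7 = 245)
Q*R(T(3), -34) = 245*(-34*(-34 + 49)) = 245*(-34*15) = 245*(-510) = -124950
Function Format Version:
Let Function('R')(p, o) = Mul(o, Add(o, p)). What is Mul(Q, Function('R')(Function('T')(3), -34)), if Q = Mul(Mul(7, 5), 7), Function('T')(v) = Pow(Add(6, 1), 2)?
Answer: -124950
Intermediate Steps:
Function('T')(v) = 49 (Function('T')(v) = Pow(7, 2) = 49)
Q = 245 (Q = Mul(35, 7) = 245)
Mul(Q, Function('R')(Function('T')(3), -34)) = Mul(245, Mul(-34, Add(-34, 49))) = Mul(245, Mul(-34, 15)) = Mul(245, -510) = -124950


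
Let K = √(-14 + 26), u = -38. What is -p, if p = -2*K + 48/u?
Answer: 24/19 + 4*√3 ≈ 8.1914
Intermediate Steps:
K = 2*√3 (K = √12 = 2*√3 ≈ 3.4641)
p = -24/19 - 4*√3 (p = -4*√3 + 48/(-38) = -4*√3 + 48*(-1/38) = -4*√3 - 24/19 = -24/19 - 4*√3 ≈ -8.1914)
-p = -(-24/19 - 4*√3) = 24/19 + 4*√3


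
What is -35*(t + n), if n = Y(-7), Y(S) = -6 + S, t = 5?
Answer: 280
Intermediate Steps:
n = -13 (n = -6 - 7 = -13)
-35*(t + n) = -35*(5 - 13) = -35*(-8) = 280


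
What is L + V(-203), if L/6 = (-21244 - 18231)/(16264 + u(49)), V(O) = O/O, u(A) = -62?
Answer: -110324/8101 ≈ -13.619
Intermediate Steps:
V(O) = 1
L = -118425/8101 (L = 6*((-21244 - 18231)/(16264 - 62)) = 6*(-39475/16202) = -118425/8101 ≈ -14.619)
L + V(-203) = -118425/8101 + 1 = -110324/8101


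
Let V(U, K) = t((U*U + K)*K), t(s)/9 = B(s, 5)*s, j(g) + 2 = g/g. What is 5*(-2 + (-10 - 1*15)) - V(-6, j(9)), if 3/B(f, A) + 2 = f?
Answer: -5940/37 ≈ -160.54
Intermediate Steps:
B(f, A) = 3/(-2 + f)
j(g) = -1 (j(g) = -2 + g/g = -2 + 1 = -1)
t(s) = 27*s/(-2 + s) (t(s) = 9*((3/(-2 + s))*s) = 9*(3*s/(-2 + s)) = 27*s/(-2 + s))
V(U, K) = 27*K*(K + U**2)/(-2 + K*(K + U**2)) (V(U, K) = 27*((U*U + K)*K)/(-2 + (U*U + K)*K) = 27*((U**2 + K)*K)/(-2 + (U**2 + K)*K) = 27*((K + U**2)*K)/(-2 + (K + U**2)*K) = 27*(K*(K + U**2))/(-2 + K*(K + U**2)) = 27*K*(K + U**2)/(-2 + K*(K + U**2)))
5*(-2 + (-10 - 1*15)) - V(-6, j(9)) = 5*(-2 + (-10 - 1*15)) - 27*(-1)*(-1 + (-6)**2)/(-2 - (-1 + (-6)**2)) = 5*(-2 + (-10 - 15)) - 27*(-1)*(-1 + 36)/(-2 - (-1 + 36)) = 5*(-2 - 25) - 27*(-1)*35/(-2 - 1*35) = 5*(-27) - 27*(-1)*35/(-2 - 35) = -135 - 27*(-1)*35/(-37) = -135 - 27*(-1)*(-1)*35/37 = -135 - 1*945/37 = -135 - 945/37 = -5940/37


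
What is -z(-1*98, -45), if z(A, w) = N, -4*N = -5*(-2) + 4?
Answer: 7/2 ≈ 3.5000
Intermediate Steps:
N = -7/2 (N = -(-5*(-2) + 4)/4 = -(10 + 4)/4 = -¼*14 = -7/2 ≈ -3.5000)
z(A, w) = -7/2
-z(-1*98, -45) = -1*(-7/2) = 7/2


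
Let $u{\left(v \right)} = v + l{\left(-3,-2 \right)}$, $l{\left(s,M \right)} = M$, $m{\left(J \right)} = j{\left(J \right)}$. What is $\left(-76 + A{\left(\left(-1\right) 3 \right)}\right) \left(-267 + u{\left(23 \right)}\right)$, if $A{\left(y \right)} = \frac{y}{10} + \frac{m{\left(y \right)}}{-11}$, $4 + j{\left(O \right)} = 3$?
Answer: $\frac{1031109}{55} \approx 18747.0$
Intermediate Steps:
$j{\left(O \right)} = -1$ ($j{\left(O \right)} = -4 + 3 = -1$)
$m{\left(J \right)} = -1$
$A{\left(y \right)} = \frac{1}{11} + \frac{y}{10}$ ($A{\left(y \right)} = \frac{y}{10} - \frac{1}{-11} = y \frac{1}{10} - - \frac{1}{11} = \frac{y}{10} + \frac{1}{11} = \frac{1}{11} + \frac{y}{10}$)
$u{\left(v \right)} = -2 + v$ ($u{\left(v \right)} = v - 2 = -2 + v$)
$\left(-76 + A{\left(\left(-1\right) 3 \right)}\right) \left(-267 + u{\left(23 \right)}\right) = \left(-76 + \left(\frac{1}{11} + \frac{\left(-1\right) 3}{10}\right)\right) \left(-267 + \left(-2 + 23\right)\right) = \left(-76 + \left(\frac{1}{11} + \frac{1}{10} \left(-3\right)\right)\right) \left(-267 + 21\right) = \left(-76 + \left(\frac{1}{11} - \frac{3}{10}\right)\right) \left(-246\right) = \left(-76 - \frac{23}{110}\right) \left(-246\right) = \left(- \frac{8383}{110}\right) \left(-246\right) = \frac{1031109}{55}$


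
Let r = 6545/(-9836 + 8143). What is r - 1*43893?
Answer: -74317394/1693 ≈ -43897.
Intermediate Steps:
r = -6545/1693 (r = 6545/(-1693) = 6545*(-1/1693) = -6545/1693 ≈ -3.8659)
r - 1*43893 = -6545/1693 - 1*43893 = -6545/1693 - 43893 = -74317394/1693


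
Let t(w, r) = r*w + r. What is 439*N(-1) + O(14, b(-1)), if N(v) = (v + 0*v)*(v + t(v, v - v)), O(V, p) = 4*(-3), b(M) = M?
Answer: 427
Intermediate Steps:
O(V, p) = -12
t(w, r) = r + r*w
N(v) = v**2 (N(v) = (v + 0*v)*(v + (v - v)*(1 + v)) = (v + 0)*(v + 0*(1 + v)) = v*(v + 0) = v*v = v**2)
439*N(-1) + O(14, b(-1)) = 439*(-1)**2 - 12 = 439*1 - 12 = 439 - 12 = 427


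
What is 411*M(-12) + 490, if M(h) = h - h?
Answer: 490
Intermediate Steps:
M(h) = 0
411*M(-12) + 490 = 411*0 + 490 = 0 + 490 = 490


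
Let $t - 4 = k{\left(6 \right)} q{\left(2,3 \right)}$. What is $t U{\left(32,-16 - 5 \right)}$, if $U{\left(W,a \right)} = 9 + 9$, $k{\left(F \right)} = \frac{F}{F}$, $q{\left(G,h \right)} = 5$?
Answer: $162$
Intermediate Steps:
$k{\left(F \right)} = 1$
$U{\left(W,a \right)} = 18$
$t = 9$ ($t = 4 + 1 \cdot 5 = 4 + 5 = 9$)
$t U{\left(32,-16 - 5 \right)} = 9 \cdot 18 = 162$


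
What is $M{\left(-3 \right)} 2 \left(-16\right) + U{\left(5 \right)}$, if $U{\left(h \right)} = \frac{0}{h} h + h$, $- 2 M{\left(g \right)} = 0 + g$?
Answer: $-43$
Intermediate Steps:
$M{\left(g \right)} = - \frac{g}{2}$ ($M{\left(g \right)} = - \frac{0 + g}{2} = - \frac{g}{2}$)
$U{\left(h \right)} = h$ ($U{\left(h \right)} = 0 h + h = 0 + h = h$)
$M{\left(-3 \right)} 2 \left(-16\right) + U{\left(5 \right)} = \left(- \frac{1}{2}\right) \left(-3\right) 2 \left(-16\right) + 5 = \frac{3}{2} \left(-32\right) + 5 = -48 + 5 = -43$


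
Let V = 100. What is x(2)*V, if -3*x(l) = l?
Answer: -200/3 ≈ -66.667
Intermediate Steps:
x(l) = -l/3
x(2)*V = -⅓*2*100 = -⅔*100 = -200/3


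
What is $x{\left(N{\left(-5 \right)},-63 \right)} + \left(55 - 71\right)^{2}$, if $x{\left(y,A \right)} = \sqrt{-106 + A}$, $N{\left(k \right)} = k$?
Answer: $256 + 13 i \approx 256.0 + 13.0 i$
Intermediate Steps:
$x{\left(N{\left(-5 \right)},-63 \right)} + \left(55 - 71\right)^{2} = \sqrt{-106 - 63} + \left(55 - 71\right)^{2} = \sqrt{-169} + \left(-16\right)^{2} = 13 i + 256 = 256 + 13 i$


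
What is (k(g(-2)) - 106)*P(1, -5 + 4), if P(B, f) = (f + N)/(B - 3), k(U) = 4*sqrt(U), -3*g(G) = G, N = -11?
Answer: -636 + 8*sqrt(6) ≈ -616.40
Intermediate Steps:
g(G) = -G/3
P(B, f) = (-11 + f)/(-3 + B) (P(B, f) = (f - 11)/(B - 3) = (-11 + f)/(-3 + B))
(k(g(-2)) - 106)*P(1, -5 + 4) = (4*sqrt(-1/3*(-2)) - 106)*((-11 + (-5 + 4))/(-3 + 1)) = (4*sqrt(2/3) - 106)*((-11 - 1)/(-2)) = (4*(sqrt(6)/3) - 106)*(-1/2*(-12)) = (4*sqrt(6)/3 - 106)*6 = (-106 + 4*sqrt(6)/3)*6 = -636 + 8*sqrt(6)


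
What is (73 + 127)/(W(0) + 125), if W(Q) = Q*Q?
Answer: 8/5 ≈ 1.6000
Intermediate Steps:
W(Q) = Q**2
(73 + 127)/(W(0) + 125) = (73 + 127)/(0**2 + 125) = 200/(0 + 125) = 200/125 = 200*(1/125) = 8/5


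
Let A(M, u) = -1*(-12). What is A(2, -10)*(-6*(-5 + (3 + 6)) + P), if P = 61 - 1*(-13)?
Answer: 600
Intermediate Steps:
A(M, u) = 12
P = 74 (P = 61 + 13 = 74)
A(2, -10)*(-6*(-5 + (3 + 6)) + P) = 12*(-6*(-5 + (3 + 6)) + 74) = 12*(-6*(-5 + 9) + 74) = 12*(-6*4 + 74) = 12*(-24 + 74) = 12*50 = 600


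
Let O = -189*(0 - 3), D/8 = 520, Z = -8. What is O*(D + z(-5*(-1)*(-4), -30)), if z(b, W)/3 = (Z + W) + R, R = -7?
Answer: 2282175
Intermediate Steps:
D = 4160 (D = 8*520 = 4160)
O = 567 (O = -189*(-3) = 567)
z(b, W) = -45 + 3*W (z(b, W) = 3*((-8 + W) - 7) = 3*(-15 + W) = -45 + 3*W)
O*(D + z(-5*(-1)*(-4), -30)) = 567*(4160 + (-45 + 3*(-30))) = 567*(4160 + (-45 - 90)) = 567*(4160 - 135) = 567*4025 = 2282175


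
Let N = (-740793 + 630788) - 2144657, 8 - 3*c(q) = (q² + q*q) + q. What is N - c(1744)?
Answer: -679178/3 ≈ -2.2639e+5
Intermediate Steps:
c(q) = 8/3 - 2*q²/3 - q/3 (c(q) = 8/3 - ((q² + q*q) + q)/3 = 8/3 - ((q² + q²) + q)/3 = 8/3 - (2*q² + q)/3 = 8/3 - (q + 2*q²)/3 = 8/3 + (-2*q²/3 - q/3) = 8/3 - 2*q²/3 - q/3)
N = -2254662 (N = -110005 - 2144657 = -2254662)
N - c(1744) = -2254662 - (8/3 - ⅔*1744² - ⅓*1744) = -2254662 - (8/3 - ⅔*3041536 - 1744/3) = -2254662 - (8/3 - 6083072/3 - 1744/3) = -2254662 - 1*(-6084808/3) = -2254662 + 6084808/3 = -679178/3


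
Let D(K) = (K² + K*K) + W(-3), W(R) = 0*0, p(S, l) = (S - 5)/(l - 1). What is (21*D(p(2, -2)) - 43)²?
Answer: 1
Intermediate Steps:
p(S, l) = (-5 + S)/(-1 + l)
W(R) = 0
D(K) = 2*K² (D(K) = (K² + K*K) + 0 = (K² + K²) + 0 = 2*K² + 0 = 2*K²)
(21*D(p(2, -2)) - 43)² = (21*(2*((-5 + 2)/(-1 - 2))²) - 43)² = (21*(2*(-3/(-3))²) - 43)² = (21*(2*(-⅓*(-3))²) - 43)² = (21*(2*1²) - 43)² = (21*(2*1) - 43)² = (21*2 - 43)² = (42 - 43)² = (-1)² = 1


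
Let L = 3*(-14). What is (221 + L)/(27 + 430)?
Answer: 179/457 ≈ 0.39169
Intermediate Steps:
L = -42
(221 + L)/(27 + 430) = (221 - 42)/(27 + 430) = 179/457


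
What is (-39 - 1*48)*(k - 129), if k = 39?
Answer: 7830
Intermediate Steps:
(-39 - 1*48)*(k - 129) = (-39 - 1*48)*(39 - 129) = (-39 - 48)*(-90) = -87*(-90) = 7830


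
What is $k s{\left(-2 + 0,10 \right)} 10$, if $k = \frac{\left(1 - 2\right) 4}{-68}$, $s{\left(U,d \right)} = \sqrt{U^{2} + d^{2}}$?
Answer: $\frac{20 \sqrt{26}}{17} \approx 5.9988$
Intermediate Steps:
$k = \frac{1}{17}$ ($k = \left(-1\right) 4 \left(- \frac{1}{68}\right) = \left(-4\right) \left(- \frac{1}{68}\right) = \frac{1}{17} \approx 0.058824$)
$k s{\left(-2 + 0,10 \right)} 10 = \frac{\sqrt{\left(-2 + 0\right)^{2} + 10^{2}}}{17} \cdot 10 = \frac{\sqrt{\left(-2\right)^{2} + 100}}{17} \cdot 10 = \frac{\sqrt{4 + 100}}{17} \cdot 10 = \frac{\sqrt{104}}{17} \cdot 10 = \frac{2 \sqrt{26}}{17} \cdot 10 = \frac{20 \sqrt{26}}{17}$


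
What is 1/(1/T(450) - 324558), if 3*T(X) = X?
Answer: -150/48683699 ≈ -3.0811e-6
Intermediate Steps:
T(X) = X/3
1/(1/T(450) - 324558) = 1/(1/((⅓)*450) - 324558) = 1/(1/150 - 324558) = 1/(-48683699/150) = -150/48683699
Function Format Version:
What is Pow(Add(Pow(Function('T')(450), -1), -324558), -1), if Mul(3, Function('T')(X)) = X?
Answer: Rational(-150, 48683699) ≈ -3.0811e-6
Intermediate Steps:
Function('T')(X) = Mul(Rational(1, 3), X)
Pow(Add(Pow(Function('T')(450), -1), -324558), -1) = Pow(Add(Pow(Mul(Rational(1, 3), 450), -1), -324558), -1) = Pow(Add(Pow(150, -1), -324558), -1) = Pow(Add(Rational(1, 150), -324558), -1) = Pow(Rational(-48683699, 150), -1) = Rational(-150, 48683699)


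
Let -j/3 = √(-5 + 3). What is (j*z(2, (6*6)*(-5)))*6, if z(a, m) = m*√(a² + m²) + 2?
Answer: 36*I*(-√2 + 180*√16202) ≈ 8.2477e+5*I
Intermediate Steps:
j = -3*I*√2 (j = -3*√(-5 + 3) = -3*I*√2 ≈ -4.2426*I)
z(a, m) = 2 + m*√(a² + m²)
(j*z(2, (6*6)*(-5)))*6 = ((-3*I*√2)*(2 + ((6*6)*(-5))*√(2² + ((6*6)*(-5))²)))*6 = ((-3*I*√2)*(2 + (36*(-5))*√(4 + (36*(-5))²)))*6 = ((-3*I*√2)*(2 - 180*√(4 + (-180)²)))*6 = ((-3*I*√2)*(2 - 180*√(4 + 32400)))*6 = ((-3*I*√2)*(2 - 360*√8101))*6 = -3*I*√2*(2 - 360*√8101)*6 = -18*I*√2*(2 - 360*√8101)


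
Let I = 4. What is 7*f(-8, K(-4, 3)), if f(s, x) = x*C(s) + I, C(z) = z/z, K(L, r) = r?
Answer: 49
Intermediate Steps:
C(z) = 1
f(s, x) = 4 + x (f(s, x) = x*1 + 4 = x + 4 = 4 + x)
7*f(-8, K(-4, 3)) = 7*(4 + 3) = 7*7 = 49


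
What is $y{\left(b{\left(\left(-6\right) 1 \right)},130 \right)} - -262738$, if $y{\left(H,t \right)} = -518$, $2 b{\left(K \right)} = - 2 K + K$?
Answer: $262220$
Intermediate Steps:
$b{\left(K \right)} = - \frac{K}{2}$ ($b{\left(K \right)} = \frac{- 2 K + K}{2} = \frac{\left(-1\right) K}{2} = - \frac{K}{2}$)
$y{\left(b{\left(\left(-6\right) 1 \right)},130 \right)} - -262738 = -518 - -262738 = -518 + 262738 = 262220$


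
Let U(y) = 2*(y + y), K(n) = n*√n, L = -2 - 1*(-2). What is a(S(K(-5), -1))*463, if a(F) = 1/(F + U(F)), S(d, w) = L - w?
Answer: 463/5 ≈ 92.600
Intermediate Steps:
L = 0 (L = -2 + 2 = 0)
K(n) = n^(3/2)
U(y) = 4*y (U(y) = 2*(2*y) = 4*y)
S(d, w) = -w (S(d, w) = 0 - w = -w)
a(F) = 1/(5*F) (a(F) = 1/(F + 4*F) = 1/(5*F))
a(S(K(-5), -1))*463 = (1/(5*((-1*(-1)))))*463 = ((⅕)/1)*463 = ((⅕)*1)*463 = (⅕)*463 = 463/5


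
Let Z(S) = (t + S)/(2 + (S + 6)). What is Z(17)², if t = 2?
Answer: 361/625 ≈ 0.57760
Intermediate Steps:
Z(S) = (2 + S)/(8 + S) (Z(S) = (2 + S)/(2 + (S + 6)) = (2 + S)/(2 + (6 + S)) = (2 + S)/(8 + S))
Z(17)² = ((2 + 17)/(8 + 17))² = (19/25)² = 361/625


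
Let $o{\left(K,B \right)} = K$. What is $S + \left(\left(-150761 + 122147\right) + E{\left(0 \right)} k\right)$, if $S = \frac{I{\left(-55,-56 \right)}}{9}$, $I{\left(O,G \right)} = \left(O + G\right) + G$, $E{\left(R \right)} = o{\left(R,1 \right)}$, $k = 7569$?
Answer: $- \frac{257693}{9} \approx -28633.0$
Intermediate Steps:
$E{\left(R \right)} = R$
$I{\left(O,G \right)} = O + 2 G$ ($I{\left(O,G \right)} = \left(G + O\right) + G = O + 2 G$)
$S = - \frac{167}{9}$ ($S = \frac{-55 + 2 \left(-56\right)}{9} = \frac{-55 - 112}{9} = \frac{1}{9} \left(-167\right) = - \frac{167}{9} \approx -18.556$)
$S + \left(\left(-150761 + 122147\right) + E{\left(0 \right)} k\right) = - \frac{167}{9} + \left(\left(-150761 + 122147\right) + 0 \cdot 7569\right) = - \frac{167}{9} + \left(-28614 + 0\right) = - \frac{167}{9} - 28614 = - \frac{257693}{9}$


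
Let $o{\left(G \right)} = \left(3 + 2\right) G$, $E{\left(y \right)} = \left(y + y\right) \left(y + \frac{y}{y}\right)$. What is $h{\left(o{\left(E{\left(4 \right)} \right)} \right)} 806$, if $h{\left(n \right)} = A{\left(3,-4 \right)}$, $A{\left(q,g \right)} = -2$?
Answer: $-1612$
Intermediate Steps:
$E{\left(y \right)} = 2 y \left(1 + y\right)$ ($E{\left(y \right)} = 2 y \left(y + 1\right) = 2 y \left(1 + y\right)$)
$o{\left(G \right)} = 5 G$
$h{\left(n \right)} = -2$
$h{\left(o{\left(E{\left(4 \right)} \right)} \right)} 806 = \left(-2\right) 806 = -1612$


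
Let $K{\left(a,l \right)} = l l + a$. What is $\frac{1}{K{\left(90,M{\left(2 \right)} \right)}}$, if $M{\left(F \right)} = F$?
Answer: $\frac{1}{94} \approx 0.010638$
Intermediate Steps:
$K{\left(a,l \right)} = a + l^{2}$ ($K{\left(a,l \right)} = l^{2} + a = a + l^{2}$)
$\frac{1}{K{\left(90,M{\left(2 \right)} \right)}} = \frac{1}{90 + 2^{2}} = \frac{1}{90 + 4} = \frac{1}{94}$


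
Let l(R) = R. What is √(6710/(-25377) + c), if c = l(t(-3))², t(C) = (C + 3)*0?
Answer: I*√1407270/2307 ≈ 0.51421*I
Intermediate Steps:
t(C) = 0 (t(C) = (3 + C)*0 = 0)
c = 0 (c = 0² = 0)
√(6710/(-25377) + c) = √(6710/(-25377) + 0) = √(6710*(-1/25377) + 0) = √(-610/2307 + 0) = √(-610/2307) = I*√1407270/2307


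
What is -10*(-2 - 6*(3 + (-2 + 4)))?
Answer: 320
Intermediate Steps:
-10*(-2 - 6*(3 + (-2 + 4))) = -10*(-2 - 6*(3 + 2)) = -10*(-2 - 6*5) = -10*(-2 - 30) = -10*(-32) = 320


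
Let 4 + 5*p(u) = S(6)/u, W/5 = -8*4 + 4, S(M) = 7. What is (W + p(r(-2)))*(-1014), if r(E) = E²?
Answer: 1424163/10 ≈ 1.4242e+5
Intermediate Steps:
W = -140 (W = 5*(-8*4 + 4) = 5*(-32 + 4) = 5*(-28) = -140)
p(u) = -⅘ + 7/(5*u) (p(u) = -⅘ + (7/u)/5 = -⅘ + 7/(5*u))
(W + p(r(-2)))*(-1014) = (-140 + (7 - 4*(-2)²)/(5*((-2)²)))*(-1014) = (-140 + (⅕)*(7 - 4*4)/4)*(-1014) = (-140 + (⅕)*(¼)*(7 - 16))*(-1014) = (-140 + (⅕)*(¼)*(-9))*(-1014) = (-140 - 9/20)*(-1014) = -2809/20*(-1014) = 1424163/10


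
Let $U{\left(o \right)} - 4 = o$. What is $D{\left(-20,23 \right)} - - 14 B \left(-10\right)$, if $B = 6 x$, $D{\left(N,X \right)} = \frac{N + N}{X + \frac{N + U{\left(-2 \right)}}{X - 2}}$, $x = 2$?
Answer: $- \frac{52136}{31} \approx -1681.8$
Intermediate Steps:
$U{\left(o \right)} = 4 + o$
$D{\left(N,X \right)} = \frac{2 N}{X + \frac{2 + N}{-2 + X}}$ ($D{\left(N,X \right)} = \frac{N + N}{X + \frac{N + \left(4 - 2\right)}{X - 2}} = \frac{2 N}{X + \frac{N + 2}{-2 + X}} = \frac{2 N}{X + \frac{2 + N}{-2 + X}}$)
$B = 12$ ($B = 6 \cdot 2 = 12$)
$D{\left(-20,23 \right)} - - 14 B \left(-10\right) = 2 \left(-20\right) \frac{1}{2 - 20 + 23^{2} - 46} \left(-2 + 23\right) - \left(-14\right) 12 \left(-10\right) = 2 \left(-20\right) \frac{1}{2 - 20 + 529 - 46} \cdot 21 - \left(-168\right) \left(-10\right) = 2 \left(-20\right) \frac{1}{465} \cdot 21 - 1680 = - \frac{56}{31} - 1680 = - \frac{52136}{31}$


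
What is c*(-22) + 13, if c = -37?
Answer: 827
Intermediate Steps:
c*(-22) + 13 = -37*(-22) + 13 = 814 + 13 = 827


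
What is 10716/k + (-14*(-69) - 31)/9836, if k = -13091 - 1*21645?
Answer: -1139444/5338489 ≈ -0.21344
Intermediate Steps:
k = -34736 (k = -13091 - 21645 = -34736)
10716/k + (-14*(-69) - 31)/9836 = 10716/(-34736) + (-14*(-69) - 31)/9836 = 10716*(-1/34736) + (966 - 31)*(1/9836) = -2679/8684 + 935*(1/9836) = -2679/8684 + 935/9836 = -1139444/5338489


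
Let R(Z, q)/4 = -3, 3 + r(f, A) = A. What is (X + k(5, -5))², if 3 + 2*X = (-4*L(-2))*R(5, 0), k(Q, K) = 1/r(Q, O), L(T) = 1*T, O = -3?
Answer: 22201/9 ≈ 2466.8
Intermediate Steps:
L(T) = T
r(f, A) = -3 + A
R(Z, q) = -12 (R(Z, q) = 4*(-3) = -12)
k(Q, K) = -⅙ (k(Q, K) = 1/(-3 - 3) = 1/(-6) = -⅙)
X = -99/2 (X = -3/2 + (-4*(-2)*(-12))/2 = -3/2 + (8*(-12))/2 = -3/2 + (½)*(-96) = -3/2 - 48 = -99/2 ≈ -49.500)
(X + k(5, -5))² = (-99/2 - ⅙)² = (-149/3)² = 22201/9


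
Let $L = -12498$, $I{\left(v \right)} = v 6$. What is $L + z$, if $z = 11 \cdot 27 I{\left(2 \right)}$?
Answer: $-8934$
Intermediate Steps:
$I{\left(v \right)} = 6 v$
$z = 3564$ ($z = 11 \cdot 27 \cdot 6 \cdot 2 = 297 \cdot 12 = 3564$)
$L + z = -12498 + 3564 = -8934$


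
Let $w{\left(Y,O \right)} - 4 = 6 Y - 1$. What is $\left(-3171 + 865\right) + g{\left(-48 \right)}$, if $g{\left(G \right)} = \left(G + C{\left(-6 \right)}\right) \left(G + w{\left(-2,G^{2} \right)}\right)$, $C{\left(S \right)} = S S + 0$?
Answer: $-1622$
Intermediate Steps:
$C{\left(S \right)} = S^{2}$ ($C{\left(S \right)} = S^{2} + 0 = S^{2}$)
$w{\left(Y,O \right)} = 3 + 6 Y$ ($w{\left(Y,O \right)} = 4 + \left(6 Y - 1\right) = 4 + \left(-1 + 6 Y\right) = 3 + 6 Y$)
$g{\left(G \right)} = \left(-9 + G\right) \left(36 + G\right)$ ($g{\left(G \right)} = \left(G + \left(-6\right)^{2}\right) \left(G + \left(3 + 6 \left(-2\right)\right)\right) = \left(G + 36\right) \left(G + \left(3 - 12\right)\right) = \left(36 + G\right) \left(G - 9\right) = \left(36 + G\right) \left(-9 + G\right) = \left(-9 + G\right) \left(36 + G\right)$)
$\left(-3171 + 865\right) + g{\left(-48 \right)} = \left(-3171 + 865\right) + \left(-324 + \left(-48\right)^{2} + 27 \left(-48\right)\right) = -2306 - -684 = -2306 + 684 = -1622$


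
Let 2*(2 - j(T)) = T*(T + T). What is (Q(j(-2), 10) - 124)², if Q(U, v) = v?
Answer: 12996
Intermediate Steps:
j(T) = 2 - T² (j(T) = 2 - T*(T + T)/2 = 2 - T*2*T/2 = 2 - T²)
(Q(j(-2), 10) - 124)² = (10 - 124)² = (-114)² = 12996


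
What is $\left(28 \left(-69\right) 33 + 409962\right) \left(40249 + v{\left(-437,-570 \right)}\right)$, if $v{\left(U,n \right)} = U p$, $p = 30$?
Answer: $9395684634$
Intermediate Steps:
$v{\left(U,n \right)} = 30 U$ ($v{\left(U,n \right)} = U 30 = 30 U$)
$\left(28 \left(-69\right) 33 + 409962\right) \left(40249 + v{\left(-437,-570 \right)}\right) = \left(28 \left(-69\right) 33 + 409962\right) \left(40249 + 30 \left(-437\right)\right) = \left(\left(-1932\right) 33 + 409962\right) \left(40249 - 13110\right) = \left(-63756 + 409962\right) 27139 = 346206 \cdot 27139 = 9395684634$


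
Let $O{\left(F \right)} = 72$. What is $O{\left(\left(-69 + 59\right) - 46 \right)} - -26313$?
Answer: $26385$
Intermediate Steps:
$O{\left(\left(-69 + 59\right) - 46 \right)} - -26313 = 72 - -26313 = 72 + 26313 = 26385$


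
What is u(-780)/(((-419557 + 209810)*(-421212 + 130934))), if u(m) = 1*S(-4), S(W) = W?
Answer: -2/30442469833 ≈ -6.5698e-11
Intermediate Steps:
u(m) = -4 (u(m) = 1*(-4) = -4)
u(-780)/(((-419557 + 209810)*(-421212 + 130934))) = -4*1/((-421212 + 130934)*(-419557 + 209810)) = -4/((-209747*(-290278))) = -4/60884939666 = -4*1/60884939666 = -2/30442469833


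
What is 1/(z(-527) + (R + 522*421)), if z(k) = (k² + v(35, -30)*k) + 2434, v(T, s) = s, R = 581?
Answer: 1/516316 ≈ 1.9368e-6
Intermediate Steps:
z(k) = 2434 + k² - 30*k (z(k) = (k² - 30*k) + 2434 = 2434 + k² - 30*k)
1/(z(-527) + (R + 522*421)) = 1/((2434 + (-527)² - 30*(-527)) + (581 + 522*421)) = 1/((2434 + 277729 + 15810) + (581 + 219762)) = 1/(295973 + 220343) = 1/516316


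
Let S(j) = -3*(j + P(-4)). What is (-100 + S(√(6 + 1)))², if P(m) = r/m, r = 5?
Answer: 149233/16 + 1155*√7/2 ≈ 10855.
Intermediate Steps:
P(m) = 5/m
S(j) = 15/4 - 3*j (S(j) = -3*(j + 5/(-4)) = -3*(j + 5*(-¼)) = -3*(j - 5/4) = -3*(-5/4 + j) = 15/4 - 3*j)
(-100 + S(√(6 + 1)))² = (-100 + (15/4 - 3*√(6 + 1)))² = (-100 + (15/4 - 3*√7))² = (-385/4 - 3*√7)²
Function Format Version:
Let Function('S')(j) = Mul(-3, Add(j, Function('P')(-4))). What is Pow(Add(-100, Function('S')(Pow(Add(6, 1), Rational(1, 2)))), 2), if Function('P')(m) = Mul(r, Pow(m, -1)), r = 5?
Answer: Add(Rational(149233, 16), Mul(Rational(1155, 2), Pow(7, Rational(1, 2)))) ≈ 10855.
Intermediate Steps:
Function('P')(m) = Mul(5, Pow(m, -1))
Function('S')(j) = Add(Rational(15, 4), Mul(-3, j)) (Function('S')(j) = Mul(-3, Add(j, Mul(5, Pow(-4, -1)))) = Mul(-3, Add(j, Mul(5, Rational(-1, 4)))) = Mul(-3, Add(j, Rational(-5, 4))) = Mul(-3, Add(Rational(-5, 4), j)) = Add(Rational(15, 4), Mul(-3, j)))
Pow(Add(-100, Function('S')(Pow(Add(6, 1), Rational(1, 2)))), 2) = Pow(Add(-100, Add(Rational(15, 4), Mul(-3, Pow(Add(6, 1), Rational(1, 2))))), 2) = Pow(Add(-100, Add(Rational(15, 4), Mul(-3, Pow(7, Rational(1, 2))))), 2) = Pow(Add(Rational(-385, 4), Mul(-3, Pow(7, Rational(1, 2)))), 2)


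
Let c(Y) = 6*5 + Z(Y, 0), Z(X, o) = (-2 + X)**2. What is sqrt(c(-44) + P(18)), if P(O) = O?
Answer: 2*sqrt(541) ≈ 46.519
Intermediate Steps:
c(Y) = 30 + (-2 + Y)**2 (c(Y) = 6*5 + (-2 + Y)**2 = 30 + (-2 + Y)**2)
sqrt(c(-44) + P(18)) = sqrt((30 + (-2 - 44)**2) + 18) = sqrt((30 + (-46)**2) + 18) = sqrt((30 + 2116) + 18) = sqrt(2146 + 18) = sqrt(2164) = 2*sqrt(541)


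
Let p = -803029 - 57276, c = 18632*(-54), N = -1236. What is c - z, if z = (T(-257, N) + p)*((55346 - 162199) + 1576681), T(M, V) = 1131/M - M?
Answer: 324880920158780/257 ≈ 1.2641e+12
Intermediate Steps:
T(M, V) = -M + 1131/M
c = -1006128
p = -860305
z = -324881178733676/257 (z = ((-1*(-257) + 1131/(-257)) - 860305)*((55346 - 162199) + 1576681) = ((257 + 1131*(-1/257)) - 860305)*(-106853 + 1576681) = ((257 - 1131/257) - 860305)*1469828 = (64918/257 - 860305)*1469828 = -221033467/257*1469828 = -324881178733676/257 ≈ -1.2641e+12)
c - z = -1006128 - 1*(-324881178733676/257) = -1006128 + 324881178733676/257 = 324880920158780/257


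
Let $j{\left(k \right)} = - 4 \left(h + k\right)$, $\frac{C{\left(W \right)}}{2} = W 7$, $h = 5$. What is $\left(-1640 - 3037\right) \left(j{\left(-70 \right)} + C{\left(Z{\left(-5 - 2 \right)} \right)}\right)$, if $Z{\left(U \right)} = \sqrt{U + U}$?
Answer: $-1216020 - 65478 i \sqrt{14} \approx -1.216 \cdot 10^{6} - 2.45 \cdot 10^{5} i$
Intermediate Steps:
$Z{\left(U \right)} = \sqrt{2} \sqrt{U}$ ($Z{\left(U \right)} = \sqrt{2 U} = \sqrt{2} \sqrt{U}$)
$C{\left(W \right)} = 14 W$ ($C{\left(W \right)} = 2 W 7 = 2 \cdot 7 W = 14 W$)
$j{\left(k \right)} = -20 - 4 k$ ($j{\left(k \right)} = - 4 \left(5 + k\right) = -20 - 4 k$)
$\left(-1640 - 3037\right) \left(j{\left(-70 \right)} + C{\left(Z{\left(-5 - 2 \right)} \right)}\right) = \left(-1640 - 3037\right) \left(\left(-20 - -280\right) + 14 \sqrt{2} \sqrt{-5 - 2}\right) = - 4677 \left(\left(-20 + 280\right) + 14 \sqrt{2} \sqrt{-7}\right) = - 4677 \left(260 + 14 \sqrt{2} i \sqrt{7}\right) = - 4677 \left(260 + 14 i \sqrt{14}\right) = -1216020 - 65478 i \sqrt{14}$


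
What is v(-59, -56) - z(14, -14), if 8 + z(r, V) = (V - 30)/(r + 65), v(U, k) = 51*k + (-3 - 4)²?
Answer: -221077/79 ≈ -2798.4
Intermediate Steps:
v(U, k) = 49 + 51*k (v(U, k) = 51*k + (-7)² = 51*k + 49 = 49 + 51*k)
z(r, V) = -8 + (-30 + V)/(65 + r) (z(r, V) = -8 + (V - 30)/(r + 65) = -8 + (-30 + V)/(65 + r))
v(-59, -56) - z(14, -14) = (49 + 51*(-56)) - (-550 - 14 - 8*14)/(65 + 14) = (49 - 2856) - (-550 - 14 - 112)/79 = -2807 - (-676)/79 = -2807 - 1*(-676/79) = -2807 + 676/79 = -221077/79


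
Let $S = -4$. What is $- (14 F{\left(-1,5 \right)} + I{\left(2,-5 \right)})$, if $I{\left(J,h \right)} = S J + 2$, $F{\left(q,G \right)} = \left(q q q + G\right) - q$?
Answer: $-64$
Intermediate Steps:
$F{\left(q,G \right)} = G + q^{3} - q$ ($F{\left(q,G \right)} = \left(q^{2} q + G\right) - q = \left(q^{3} + G\right) - q = \left(G + q^{3}\right) - q = G + q^{3} - q$)
$I{\left(J,h \right)} = 2 - 4 J$ ($I{\left(J,h \right)} = - 4 J + 2 = 2 - 4 J$)
$- (14 F{\left(-1,5 \right)} + I{\left(2,-5 \right)}) = - (14 \left(5 + \left(-1\right)^{3} - -1\right) + \left(2 - 8\right)) = - (14 \left(5 - 1 + 1\right) + \left(2 - 8\right)) = - (14 \cdot 5 - 6) = - (70 - 6) = \left(-1\right) 64 = -64$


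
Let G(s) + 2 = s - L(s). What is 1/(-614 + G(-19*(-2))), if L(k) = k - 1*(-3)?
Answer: -1/619 ≈ -0.0016155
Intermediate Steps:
L(k) = 3 + k (L(k) = k + 3 = 3 + k)
G(s) = -5 (G(s) = -2 + (s - (3 + s)) = -2 + (s + (-3 - s)) = -2 - 3 = -5)
1/(-614 + G(-19*(-2))) = 1/(-614 - 5) = 1/(-619) = -1/619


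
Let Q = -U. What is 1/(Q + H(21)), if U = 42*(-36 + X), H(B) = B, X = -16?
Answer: 1/2205 ≈ 0.00045351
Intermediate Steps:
U = -2184 (U = 42*(-36 - 16) = 42*(-52) = -2184)
Q = 2184 (Q = -1*(-2184) = 2184)
1/(Q + H(21)) = 1/(2184 + 21) = 1/2205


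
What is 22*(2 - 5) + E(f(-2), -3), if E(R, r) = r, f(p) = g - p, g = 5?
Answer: -69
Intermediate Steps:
f(p) = 5 - p
22*(2 - 5) + E(f(-2), -3) = 22*(2 - 5) - 3 = 22*(-3) - 3 = -66 - 3 = -69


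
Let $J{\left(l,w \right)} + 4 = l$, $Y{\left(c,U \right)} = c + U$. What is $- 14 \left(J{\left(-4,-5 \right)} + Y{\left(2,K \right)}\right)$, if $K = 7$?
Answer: $-14$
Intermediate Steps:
$Y{\left(c,U \right)} = U + c$
$J{\left(l,w \right)} = -4 + l$
$- 14 \left(J{\left(-4,-5 \right)} + Y{\left(2,K \right)}\right) = - 14 \left(\left(-4 - 4\right) + \left(7 + 2\right)\right) = - 14 \left(-8 + 9\right) = \left(-14\right) 1 = -14$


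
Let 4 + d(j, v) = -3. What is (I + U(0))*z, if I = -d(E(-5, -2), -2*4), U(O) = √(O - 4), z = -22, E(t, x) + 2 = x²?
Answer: -154 - 44*I ≈ -154.0 - 44.0*I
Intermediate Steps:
E(t, x) = -2 + x²
d(j, v) = -7 (d(j, v) = -4 - 3 = -7)
U(O) = √(-4 + O)
I = 7 (I = -1*(-7) = 7)
(I + U(0))*z = (7 + √(-4 + 0))*(-22) = (7 + √(-4))*(-22) = (7 + 2*I)*(-22) = -154 - 44*I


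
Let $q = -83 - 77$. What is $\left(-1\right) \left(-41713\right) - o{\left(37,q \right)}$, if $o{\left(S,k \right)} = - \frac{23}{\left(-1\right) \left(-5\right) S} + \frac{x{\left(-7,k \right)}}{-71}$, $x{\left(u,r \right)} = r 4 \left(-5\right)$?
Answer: $\frac{548493888}{13135} \approx 41758.0$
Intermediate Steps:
$x{\left(u,r \right)} = - 20 r$ ($x{\left(u,r \right)} = 4 r \left(-5\right) = - 20 r$)
$q = -160$ ($q = -83 - 77 = -160$)
$o{\left(S,k \right)} = - \frac{23}{5 S} + \frac{20 k}{71}$ ($o{\left(S,k \right)} = - \frac{23}{\left(-1\right) \left(-5\right) S} + \frac{\left(-20\right) k}{-71} = - \frac{23}{5 S} + - 20 k \left(- \frac{1}{71}\right) = - 23 \frac{1}{5 S} + \frac{20 k}{71} = - \frac{23}{5 S} + \frac{20 k}{71}$)
$\left(-1\right) \left(-41713\right) - o{\left(37,q \right)} = \left(-1\right) \left(-41713\right) - \frac{-1633 + 100 \cdot 37 \left(-160\right)}{355 \cdot 37} = 41713 - \frac{1}{355} \cdot \frac{1}{37} \left(-1633 - 592000\right) = 41713 - \frac{1}{355} \cdot \frac{1}{37} \left(-593633\right) = 41713 - - \frac{593633}{13135} = 41713 + \frac{593633}{13135} = \frac{548493888}{13135}$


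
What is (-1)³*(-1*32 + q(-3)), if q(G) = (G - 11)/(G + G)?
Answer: 89/3 ≈ 29.667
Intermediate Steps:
q(G) = (-11 + G)/(2*G) (q(G) = (-11 + G)/((2*G)) = (-11 + G)*(1/(2*G)) = (-11 + G)/(2*G))
(-1)³*(-1*32 + q(-3)) = (-1)³*(-1*32 + (½)*(-11 - 3)/(-3)) = -(-32 + (½)*(-⅓)*(-14)) = -(-32 + 7/3) = -1*(-89/3) = 89/3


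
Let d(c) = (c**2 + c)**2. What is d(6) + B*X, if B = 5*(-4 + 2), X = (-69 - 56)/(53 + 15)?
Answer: 60601/34 ≈ 1782.4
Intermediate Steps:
X = -125/68 ≈ -1.8382
d(c) = (c + c**2)**2
B = -10 (B = 5*(-2) = -10)
d(6) + B*X = 6**2*(1 + 6)**2 - 10*(-125/68) = 36*7**2 + 625/34 = 36*49 + 625/34 = 1764 + 625/34 = 60601/34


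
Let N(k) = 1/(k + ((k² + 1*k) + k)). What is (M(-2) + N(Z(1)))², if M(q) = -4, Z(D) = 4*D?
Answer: 12321/784 ≈ 15.716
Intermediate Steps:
N(k) = 1/(k² + 3*k) (N(k) = 1/(k + ((k² + k) + k)) = 1/(k + ((k + k²) + k)) = 1/(k + (k² + 2*k)) = 1/(k² + 3*k))
(M(-2) + N(Z(1)))² = (-4 + 1/(((4*1))*(3 + 4*1)))² = (-4 + 1/(4*(3 + 4)))² = (-4 + (¼)/7)² = (-4 + (¼)*(⅐))² = (-4 + 1/28)² = (-111/28)² = 12321/784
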